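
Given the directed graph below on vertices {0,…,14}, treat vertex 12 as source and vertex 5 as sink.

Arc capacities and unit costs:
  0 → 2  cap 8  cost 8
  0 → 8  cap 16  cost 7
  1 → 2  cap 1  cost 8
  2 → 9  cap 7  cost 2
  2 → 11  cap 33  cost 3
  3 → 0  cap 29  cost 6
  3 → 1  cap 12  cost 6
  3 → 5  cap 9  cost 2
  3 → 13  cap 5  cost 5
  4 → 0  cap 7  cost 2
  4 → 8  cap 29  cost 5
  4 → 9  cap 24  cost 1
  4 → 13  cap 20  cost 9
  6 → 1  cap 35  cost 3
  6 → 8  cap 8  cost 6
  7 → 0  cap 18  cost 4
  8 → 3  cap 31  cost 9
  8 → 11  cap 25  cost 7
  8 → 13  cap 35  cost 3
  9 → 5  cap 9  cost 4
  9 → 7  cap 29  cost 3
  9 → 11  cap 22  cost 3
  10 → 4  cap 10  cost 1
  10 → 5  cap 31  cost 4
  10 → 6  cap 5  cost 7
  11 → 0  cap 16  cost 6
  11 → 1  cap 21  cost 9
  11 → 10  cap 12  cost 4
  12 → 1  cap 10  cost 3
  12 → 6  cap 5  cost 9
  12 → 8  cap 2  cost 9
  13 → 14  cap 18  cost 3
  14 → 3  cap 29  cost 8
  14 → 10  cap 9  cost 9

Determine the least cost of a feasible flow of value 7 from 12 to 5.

shortest-cost path #1: 12→1→2→9→5 push 1 @ unit cost 17 (adds 17)
shortest-cost path #2: 12→8→3→5 push 2 @ unit cost 20 (adds 40)
shortest-cost path #3: 12→6→8→3→5 push 4 @ unit cost 26 (adds 104)
total cost = 161

Minimum cost for 7 units: 161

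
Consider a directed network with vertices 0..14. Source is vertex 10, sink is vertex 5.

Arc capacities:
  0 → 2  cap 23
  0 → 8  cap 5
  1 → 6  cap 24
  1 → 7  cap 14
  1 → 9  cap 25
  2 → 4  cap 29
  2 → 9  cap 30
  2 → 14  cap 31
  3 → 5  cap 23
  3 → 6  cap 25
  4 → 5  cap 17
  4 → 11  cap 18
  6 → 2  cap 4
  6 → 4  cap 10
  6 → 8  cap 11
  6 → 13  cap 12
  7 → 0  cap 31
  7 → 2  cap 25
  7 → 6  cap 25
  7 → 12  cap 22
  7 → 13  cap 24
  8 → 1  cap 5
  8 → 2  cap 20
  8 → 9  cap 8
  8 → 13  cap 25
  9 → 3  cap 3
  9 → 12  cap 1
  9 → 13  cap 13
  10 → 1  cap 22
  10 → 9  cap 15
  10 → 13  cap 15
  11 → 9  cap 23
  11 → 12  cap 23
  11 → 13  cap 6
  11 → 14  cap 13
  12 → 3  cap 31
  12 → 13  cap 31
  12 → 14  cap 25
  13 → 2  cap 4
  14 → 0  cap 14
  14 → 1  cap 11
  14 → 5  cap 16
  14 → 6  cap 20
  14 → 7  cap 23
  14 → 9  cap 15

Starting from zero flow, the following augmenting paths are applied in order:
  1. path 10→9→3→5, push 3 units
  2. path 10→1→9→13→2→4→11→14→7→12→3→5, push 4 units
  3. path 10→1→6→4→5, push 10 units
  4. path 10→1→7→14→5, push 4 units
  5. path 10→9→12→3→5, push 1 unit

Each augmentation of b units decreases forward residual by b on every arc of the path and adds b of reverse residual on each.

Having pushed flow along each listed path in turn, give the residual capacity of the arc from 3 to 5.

after path 1 (10→9→3→5, push 3): res(3,5)=20
after path 2 (10→1→9→13→2→4→11→14→7→12→3→5, push 4): res(3,5)=16
after path 3 (10→1→6→4→5, push 10): res(3,5)=16
after path 4 (10→1→7→14→5, push 4): res(3,5)=16
after path 5 (10→9→12→3→5, push 1): res(3,5)=15

Residual capacity of (3,5): 15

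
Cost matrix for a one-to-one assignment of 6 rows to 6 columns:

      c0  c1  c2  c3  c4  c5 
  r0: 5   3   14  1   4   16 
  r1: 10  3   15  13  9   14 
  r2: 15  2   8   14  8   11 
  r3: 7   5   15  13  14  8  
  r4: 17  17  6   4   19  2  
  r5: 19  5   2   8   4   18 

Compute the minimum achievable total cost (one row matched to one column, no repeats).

Minimum assignment cost: 23

one of 2 optimal assignments: row0→col3 (cost 1), row1→col1 (cost 3), row2→col4 (cost 8), row3→col0 (cost 7), row4→col5 (cost 2), row5→col2 (cost 2)
total = 1 + 3 + 8 + 7 + 2 + 2 = 23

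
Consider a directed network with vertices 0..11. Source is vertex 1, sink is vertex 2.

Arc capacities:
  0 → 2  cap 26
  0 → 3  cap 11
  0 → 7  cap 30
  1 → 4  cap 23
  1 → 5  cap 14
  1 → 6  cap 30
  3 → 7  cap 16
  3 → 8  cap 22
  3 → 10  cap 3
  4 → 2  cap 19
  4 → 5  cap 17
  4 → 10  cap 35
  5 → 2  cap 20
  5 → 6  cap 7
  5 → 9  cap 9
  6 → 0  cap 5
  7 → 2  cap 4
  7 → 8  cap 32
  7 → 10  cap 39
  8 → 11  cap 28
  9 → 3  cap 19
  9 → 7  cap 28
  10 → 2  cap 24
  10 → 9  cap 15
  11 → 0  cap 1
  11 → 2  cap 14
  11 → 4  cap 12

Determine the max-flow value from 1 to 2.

Maximum flow value: 42

augment #1: 1→4→2 bottleneck 19, total now 19
augment #2: 1→5→2 bottleneck 14, total now 33
augment #3: 1→4→5→2 bottleneck 4, total now 37
augment #4: 1→6→0→2 bottleneck 5, total now 42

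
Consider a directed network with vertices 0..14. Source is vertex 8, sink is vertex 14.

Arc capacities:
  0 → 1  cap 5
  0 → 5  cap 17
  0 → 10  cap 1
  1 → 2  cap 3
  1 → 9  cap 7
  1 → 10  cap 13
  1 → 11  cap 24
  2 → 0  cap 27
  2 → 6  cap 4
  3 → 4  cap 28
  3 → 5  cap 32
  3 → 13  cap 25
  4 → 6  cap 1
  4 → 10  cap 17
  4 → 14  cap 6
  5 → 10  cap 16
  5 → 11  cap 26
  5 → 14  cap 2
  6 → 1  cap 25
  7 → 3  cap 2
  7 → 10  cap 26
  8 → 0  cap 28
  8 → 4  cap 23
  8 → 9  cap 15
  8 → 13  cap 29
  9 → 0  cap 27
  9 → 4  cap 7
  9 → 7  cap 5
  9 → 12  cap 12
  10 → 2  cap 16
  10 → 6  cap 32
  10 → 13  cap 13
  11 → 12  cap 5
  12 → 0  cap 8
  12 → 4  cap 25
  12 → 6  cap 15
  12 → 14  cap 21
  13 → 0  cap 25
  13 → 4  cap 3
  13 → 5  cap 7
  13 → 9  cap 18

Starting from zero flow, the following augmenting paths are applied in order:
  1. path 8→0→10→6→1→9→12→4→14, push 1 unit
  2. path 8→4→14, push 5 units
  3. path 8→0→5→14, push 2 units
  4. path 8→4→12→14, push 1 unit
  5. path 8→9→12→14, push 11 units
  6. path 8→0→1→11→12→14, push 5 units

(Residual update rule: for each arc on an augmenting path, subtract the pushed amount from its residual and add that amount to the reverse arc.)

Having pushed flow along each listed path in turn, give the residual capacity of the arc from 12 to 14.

after path 1 (8→0→10→6→1→9→12→4→14, push 1): res(12,14)=21
after path 2 (8→4→14, push 5): res(12,14)=21
after path 3 (8→0→5→14, push 2): res(12,14)=21
after path 4 (8→4→12→14, push 1): res(12,14)=20
after path 5 (8→9→12→14, push 11): res(12,14)=9
after path 6 (8→0→1→11→12→14, push 5): res(12,14)=4

Residual capacity of (12,14): 4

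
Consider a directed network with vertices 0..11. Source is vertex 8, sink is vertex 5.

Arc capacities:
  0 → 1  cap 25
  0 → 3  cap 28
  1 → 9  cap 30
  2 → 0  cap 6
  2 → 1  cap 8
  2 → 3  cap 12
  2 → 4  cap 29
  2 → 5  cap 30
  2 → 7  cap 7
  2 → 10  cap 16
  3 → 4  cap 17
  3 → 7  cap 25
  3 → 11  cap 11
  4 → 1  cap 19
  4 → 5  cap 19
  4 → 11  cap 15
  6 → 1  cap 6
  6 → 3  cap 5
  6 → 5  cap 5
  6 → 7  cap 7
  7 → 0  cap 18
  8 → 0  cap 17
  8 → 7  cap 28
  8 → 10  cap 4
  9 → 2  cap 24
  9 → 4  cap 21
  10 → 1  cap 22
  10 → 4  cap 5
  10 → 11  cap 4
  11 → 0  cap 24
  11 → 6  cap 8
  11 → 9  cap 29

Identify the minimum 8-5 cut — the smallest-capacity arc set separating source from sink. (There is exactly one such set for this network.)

augment #1: 8→10→4→5 push 4
augment #2: 8→0→3→4→5 push 15
augment #3: 8→0→1→9→2→5 push 2
augment #4: 8→7→0→1→9→2→5 push 18
max flow = 39; residual-reachable set from 8 gives S-side
cut edges (S→T): {(7,0), (8,0), (8,10)} total cap 39

Min-cut arcs: {(7,0), (8,0), (8,10)} (total capacity 39)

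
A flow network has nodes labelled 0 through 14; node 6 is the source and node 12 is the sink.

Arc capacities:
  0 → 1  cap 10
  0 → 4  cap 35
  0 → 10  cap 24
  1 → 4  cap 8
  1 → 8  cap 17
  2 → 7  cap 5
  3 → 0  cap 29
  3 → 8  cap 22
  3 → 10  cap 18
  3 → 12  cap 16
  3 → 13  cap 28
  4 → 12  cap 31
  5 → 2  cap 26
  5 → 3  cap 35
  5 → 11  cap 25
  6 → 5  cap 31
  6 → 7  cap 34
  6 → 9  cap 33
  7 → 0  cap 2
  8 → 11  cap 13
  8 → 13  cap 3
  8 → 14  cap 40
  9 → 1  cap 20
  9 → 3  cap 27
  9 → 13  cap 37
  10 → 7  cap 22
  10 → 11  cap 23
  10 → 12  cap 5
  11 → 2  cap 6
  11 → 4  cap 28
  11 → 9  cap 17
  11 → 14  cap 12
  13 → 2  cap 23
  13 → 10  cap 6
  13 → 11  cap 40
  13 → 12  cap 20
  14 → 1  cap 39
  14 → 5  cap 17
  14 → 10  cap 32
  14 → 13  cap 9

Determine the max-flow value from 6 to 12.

Maximum flow value: 66

augment #1: 6→5→3→12 bottleneck 16, total now 16
augment #2: 6→9→13→12 bottleneck 20, total now 36
augment #3: 6→5→3→10→12 bottleneck 5, total now 41
augment #4: 6→5→11→4→12 bottleneck 10, total now 51
augment #5: 6→7→0→4→12 bottleneck 2, total now 53
augment #6: 6→9→1→4→12 bottleneck 8, total now 61
augment #7: 6→9→3→0→4→12 bottleneck 5, total now 66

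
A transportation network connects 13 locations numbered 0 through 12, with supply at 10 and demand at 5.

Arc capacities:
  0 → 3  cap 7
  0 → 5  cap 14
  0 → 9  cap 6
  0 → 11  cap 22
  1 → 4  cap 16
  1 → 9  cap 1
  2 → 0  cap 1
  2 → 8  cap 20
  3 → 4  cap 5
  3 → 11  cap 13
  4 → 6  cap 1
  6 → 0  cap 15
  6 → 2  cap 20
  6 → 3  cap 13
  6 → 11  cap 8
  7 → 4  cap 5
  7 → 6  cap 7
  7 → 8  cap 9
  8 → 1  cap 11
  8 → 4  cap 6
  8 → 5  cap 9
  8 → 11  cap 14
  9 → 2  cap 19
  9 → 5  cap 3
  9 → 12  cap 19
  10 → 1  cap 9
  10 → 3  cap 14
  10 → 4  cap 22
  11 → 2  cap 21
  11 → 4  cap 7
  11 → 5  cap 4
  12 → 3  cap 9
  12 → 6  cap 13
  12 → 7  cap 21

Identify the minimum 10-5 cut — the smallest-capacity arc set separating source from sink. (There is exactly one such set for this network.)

augment #1: 10→1→9→5 push 1
augment #2: 10→3→11→5 push 4
augment #3: 10→4→6→0→5 push 1
augment #4: 10→3→11→2→0→5 push 1
augment #5: 10→3→11→2→8→5 push 8
max flow = 15; residual-reachable set from 10 gives S-side
cut edges (S→T): {(1,9), (3,11), (4,6)} total cap 15

Min-cut arcs: {(1,9), (3,11), (4,6)} (total capacity 15)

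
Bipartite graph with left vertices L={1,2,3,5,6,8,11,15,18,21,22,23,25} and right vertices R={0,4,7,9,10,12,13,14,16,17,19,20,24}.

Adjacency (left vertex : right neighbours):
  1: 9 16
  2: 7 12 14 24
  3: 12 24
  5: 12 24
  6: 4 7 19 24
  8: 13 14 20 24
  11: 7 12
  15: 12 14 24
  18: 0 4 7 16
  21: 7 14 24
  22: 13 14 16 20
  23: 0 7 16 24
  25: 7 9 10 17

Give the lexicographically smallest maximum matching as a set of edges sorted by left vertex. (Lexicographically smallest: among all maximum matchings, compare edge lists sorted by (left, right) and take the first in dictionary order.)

Lex-smallest maximum matching: {(1,9), (2,7), (3,12), (5,24), (6,4), (8,13), (15,14), (18,0), (22,20), (23,16), (25,10)}

|M| = 11 (so the lex-smallest maximum matching has 11 edges)
process left vertices in ascending order; for each, take the smallest-labelled available neighbour that still permits 11 edges overall, or leave it unmatched if none does
lex-smallest matching: {1-9, 2-7, 3-12, 5-24, 6-4, 8-13, 15-14, 18-0, 22-20, 23-16, 25-10}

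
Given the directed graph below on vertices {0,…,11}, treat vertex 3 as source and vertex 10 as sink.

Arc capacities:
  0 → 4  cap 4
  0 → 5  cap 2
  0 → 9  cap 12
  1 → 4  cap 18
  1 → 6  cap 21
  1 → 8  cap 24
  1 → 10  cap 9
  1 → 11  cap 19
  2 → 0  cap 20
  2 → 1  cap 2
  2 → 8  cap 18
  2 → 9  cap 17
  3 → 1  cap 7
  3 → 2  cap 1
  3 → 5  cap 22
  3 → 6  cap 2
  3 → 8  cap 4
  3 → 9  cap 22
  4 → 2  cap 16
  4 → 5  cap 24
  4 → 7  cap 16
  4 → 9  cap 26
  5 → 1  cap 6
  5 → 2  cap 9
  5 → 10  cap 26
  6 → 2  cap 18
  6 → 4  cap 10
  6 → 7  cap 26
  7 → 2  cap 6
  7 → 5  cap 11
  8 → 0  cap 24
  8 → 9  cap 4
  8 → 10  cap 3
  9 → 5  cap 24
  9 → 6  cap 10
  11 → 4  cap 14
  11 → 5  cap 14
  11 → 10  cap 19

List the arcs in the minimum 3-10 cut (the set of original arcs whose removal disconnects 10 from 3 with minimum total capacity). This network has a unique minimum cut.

Min-cut arcs: {(2,1), (3,1), (5,1), (5,10), (8,10)} (total capacity 44)

augment #1: 3→1→10 push 7
augment #2: 3→5→10 push 22
augment #3: 3→8→10 push 3
augment #4: 3→2→1→10 push 1
augment #5: 3→9→5→10 push 4
augment #6: 3→6→2→1→10 push 1
augment #7: 3→9→5→1→11→10 push 6
max flow = 44; residual-reachable set from 3 gives S-side
cut edges (S→T): {(2,1), (3,1), (5,1), (5,10), (8,10)} total cap 44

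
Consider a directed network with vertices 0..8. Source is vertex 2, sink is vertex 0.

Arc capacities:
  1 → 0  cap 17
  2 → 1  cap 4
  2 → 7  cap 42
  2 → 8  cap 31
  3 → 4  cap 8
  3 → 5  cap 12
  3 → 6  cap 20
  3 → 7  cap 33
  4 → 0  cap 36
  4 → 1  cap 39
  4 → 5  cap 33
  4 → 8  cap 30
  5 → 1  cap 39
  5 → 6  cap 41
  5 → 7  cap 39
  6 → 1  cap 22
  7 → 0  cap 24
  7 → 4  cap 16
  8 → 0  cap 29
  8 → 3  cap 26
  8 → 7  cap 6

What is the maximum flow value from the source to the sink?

Maximum flow value: 75

augment #1: 2→1→0 bottleneck 4, total now 4
augment #2: 2→7→0 bottleneck 24, total now 28
augment #3: 2→8→0 bottleneck 29, total now 57
augment #4: 2→7→4→0 bottleneck 16, total now 73
augment #5: 2→8→3→4→0 bottleneck 2, total now 75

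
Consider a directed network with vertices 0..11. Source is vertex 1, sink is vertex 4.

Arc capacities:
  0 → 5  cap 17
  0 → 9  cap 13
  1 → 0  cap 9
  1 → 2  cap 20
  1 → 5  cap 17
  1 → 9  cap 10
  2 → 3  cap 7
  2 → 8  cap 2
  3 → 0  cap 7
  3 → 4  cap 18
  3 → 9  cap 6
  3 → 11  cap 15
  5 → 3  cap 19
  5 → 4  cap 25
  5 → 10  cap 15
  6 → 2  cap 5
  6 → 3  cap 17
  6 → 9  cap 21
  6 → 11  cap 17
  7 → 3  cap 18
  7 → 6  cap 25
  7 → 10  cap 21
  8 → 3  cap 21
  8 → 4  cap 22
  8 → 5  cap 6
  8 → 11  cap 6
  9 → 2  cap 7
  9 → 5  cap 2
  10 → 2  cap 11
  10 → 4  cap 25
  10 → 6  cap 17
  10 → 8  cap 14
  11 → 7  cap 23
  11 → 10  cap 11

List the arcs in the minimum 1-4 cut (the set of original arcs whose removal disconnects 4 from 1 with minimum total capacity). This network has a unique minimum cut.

Min-cut arcs: {(1,0), (1,5), (2,3), (2,8), (9,5)} (total capacity 37)

augment #1: 1→5→4 push 17
augment #2: 1→0→5→4 push 8
augment #3: 1→2→3→4 push 7
augment #4: 1→2→8→4 push 2
augment #5: 1→0→5→3→4 push 1
augment #6: 1→9→5→3→4 push 2
max flow = 37; residual-reachable set from 1 gives S-side
cut edges (S→T): {(1,0), (1,5), (2,3), (2,8), (9,5)} total cap 37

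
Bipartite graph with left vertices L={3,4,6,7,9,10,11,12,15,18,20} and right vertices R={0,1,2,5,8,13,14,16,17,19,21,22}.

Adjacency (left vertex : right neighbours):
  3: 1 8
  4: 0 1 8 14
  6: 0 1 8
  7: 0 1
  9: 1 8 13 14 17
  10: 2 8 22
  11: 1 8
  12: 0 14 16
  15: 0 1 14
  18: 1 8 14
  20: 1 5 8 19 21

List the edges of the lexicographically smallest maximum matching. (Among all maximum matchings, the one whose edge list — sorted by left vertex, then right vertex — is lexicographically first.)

|M| = 8 (so the lex-smallest maximum matching has 8 edges)
process left vertices in ascending order; for each, take the smallest-labelled available neighbour that still permits 8 edges overall, or leave it unmatched if none does
lex-smallest matching: {3-1, 4-0, 6-8, 9-13, 10-2, 12-16, 15-14, 20-5}

Lex-smallest maximum matching: {(3,1), (4,0), (6,8), (9,13), (10,2), (12,16), (15,14), (20,5)}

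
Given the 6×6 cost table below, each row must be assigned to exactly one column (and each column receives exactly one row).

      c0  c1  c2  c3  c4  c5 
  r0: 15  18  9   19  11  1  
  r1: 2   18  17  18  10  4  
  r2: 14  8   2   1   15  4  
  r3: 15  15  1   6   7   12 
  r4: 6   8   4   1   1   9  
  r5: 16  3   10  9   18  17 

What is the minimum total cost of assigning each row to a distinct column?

Minimum assignment cost: 9

optimal assignment: row0→col5 (cost 1), row1→col0 (cost 2), row2→col3 (cost 1), row3→col2 (cost 1), row4→col4 (cost 1), row5→col1 (cost 3)
total = 1 + 2 + 1 + 1 + 1 + 3 = 9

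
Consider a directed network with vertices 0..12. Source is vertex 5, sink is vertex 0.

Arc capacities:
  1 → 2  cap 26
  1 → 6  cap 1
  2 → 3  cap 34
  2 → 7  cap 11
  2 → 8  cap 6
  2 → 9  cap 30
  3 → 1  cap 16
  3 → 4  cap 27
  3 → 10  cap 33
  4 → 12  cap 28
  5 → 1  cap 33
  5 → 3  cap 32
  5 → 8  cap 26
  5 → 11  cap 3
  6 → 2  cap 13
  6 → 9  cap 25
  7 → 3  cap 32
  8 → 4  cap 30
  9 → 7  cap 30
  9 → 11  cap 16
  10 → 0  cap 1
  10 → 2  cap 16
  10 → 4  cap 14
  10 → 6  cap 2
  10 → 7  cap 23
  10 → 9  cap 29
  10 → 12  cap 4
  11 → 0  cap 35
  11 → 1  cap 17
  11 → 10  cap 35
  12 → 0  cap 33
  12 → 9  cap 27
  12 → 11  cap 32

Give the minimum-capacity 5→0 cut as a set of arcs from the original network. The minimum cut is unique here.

augment #1: 5→11→0 push 3
augment #2: 5→3→10→0 push 1
augment #3: 5→3→4→12→0 push 27
augment #4: 5→3→10→12→0 push 4
augment #5: 5→8→4→12→0 push 1
augment #6: 5→1→2→9→11→0 push 16
max flow = 52; residual-reachable set from 5 gives S-side
cut edges (S→T): {(4,12), (5,11), (9,11), (10,0), (10,12)} total cap 52

Min-cut arcs: {(4,12), (5,11), (9,11), (10,0), (10,12)} (total capacity 52)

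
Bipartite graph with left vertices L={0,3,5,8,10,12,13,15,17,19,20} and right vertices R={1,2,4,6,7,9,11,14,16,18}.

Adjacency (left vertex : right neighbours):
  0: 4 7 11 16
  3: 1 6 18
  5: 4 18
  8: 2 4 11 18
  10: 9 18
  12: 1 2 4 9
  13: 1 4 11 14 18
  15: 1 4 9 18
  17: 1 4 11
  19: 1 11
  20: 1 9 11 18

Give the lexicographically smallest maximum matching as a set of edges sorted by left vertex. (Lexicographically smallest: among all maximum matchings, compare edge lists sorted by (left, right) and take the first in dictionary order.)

|M| = 9 (so the lex-smallest maximum matching has 9 edges)
process left vertices in ascending order; for each, take the smallest-labelled available neighbour that still permits 9 edges overall, or leave it unmatched if none does
lex-smallest matching: {0-7, 3-6, 5-4, 8-2, 10-9, 12-1, 13-14, 15-18, 17-11}

Lex-smallest maximum matching: {(0,7), (3,6), (5,4), (8,2), (10,9), (12,1), (13,14), (15,18), (17,11)}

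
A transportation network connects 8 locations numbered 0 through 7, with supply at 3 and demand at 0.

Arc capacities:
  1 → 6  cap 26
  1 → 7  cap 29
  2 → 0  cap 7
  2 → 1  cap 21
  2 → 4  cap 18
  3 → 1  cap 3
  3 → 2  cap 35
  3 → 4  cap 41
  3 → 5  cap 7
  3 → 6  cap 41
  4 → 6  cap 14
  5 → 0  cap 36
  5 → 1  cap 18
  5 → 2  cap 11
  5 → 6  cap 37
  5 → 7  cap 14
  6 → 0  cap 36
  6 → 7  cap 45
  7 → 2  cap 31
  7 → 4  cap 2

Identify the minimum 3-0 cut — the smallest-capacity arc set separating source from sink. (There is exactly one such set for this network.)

Min-cut arcs: {(2,0), (3,5), (6,0)} (total capacity 50)

augment #1: 3→2→0 push 7
augment #2: 3→5→0 push 7
augment #3: 3→6→0 push 36
max flow = 50; residual-reachable set from 3 gives S-side
cut edges (S→T): {(2,0), (3,5), (6,0)} total cap 50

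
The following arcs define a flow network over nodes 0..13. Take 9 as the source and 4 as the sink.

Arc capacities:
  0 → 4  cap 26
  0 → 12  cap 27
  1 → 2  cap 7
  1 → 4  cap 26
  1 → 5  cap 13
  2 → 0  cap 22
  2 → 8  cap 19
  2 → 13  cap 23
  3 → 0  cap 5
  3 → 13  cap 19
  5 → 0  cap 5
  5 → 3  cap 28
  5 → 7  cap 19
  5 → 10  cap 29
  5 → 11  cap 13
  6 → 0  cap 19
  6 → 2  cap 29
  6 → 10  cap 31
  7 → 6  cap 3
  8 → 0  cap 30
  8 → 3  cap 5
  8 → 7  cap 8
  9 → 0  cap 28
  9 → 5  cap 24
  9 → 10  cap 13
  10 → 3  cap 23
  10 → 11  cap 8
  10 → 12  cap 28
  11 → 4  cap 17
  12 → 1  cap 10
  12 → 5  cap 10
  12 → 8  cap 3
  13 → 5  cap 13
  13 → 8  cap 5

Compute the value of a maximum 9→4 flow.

Maximum flow value: 53

augment #1: 9→0→4 bottleneck 26, total now 26
augment #2: 9→5→11→4 bottleneck 13, total now 39
augment #3: 9→10→11→4 bottleneck 4, total now 43
augment #4: 9→0→12→1→4 bottleneck 2, total now 45
augment #5: 9→10→12→1→4 bottleneck 8, total now 53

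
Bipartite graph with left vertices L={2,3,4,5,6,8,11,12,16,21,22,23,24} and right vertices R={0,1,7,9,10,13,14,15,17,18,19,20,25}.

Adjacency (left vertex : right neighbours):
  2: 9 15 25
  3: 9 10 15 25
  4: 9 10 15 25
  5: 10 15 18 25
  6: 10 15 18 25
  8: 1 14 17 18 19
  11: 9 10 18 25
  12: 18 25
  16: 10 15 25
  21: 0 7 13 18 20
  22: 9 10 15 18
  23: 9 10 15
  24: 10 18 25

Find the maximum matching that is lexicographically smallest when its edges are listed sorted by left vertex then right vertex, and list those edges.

Lex-smallest maximum matching: {(2,9), (3,10), (4,15), (5,18), (6,25), (8,1), (21,0)}

|M| = 7 (so the lex-smallest maximum matching has 7 edges)
process left vertices in ascending order; for each, take the smallest-labelled available neighbour that still permits 7 edges overall, or leave it unmatched if none does
lex-smallest matching: {2-9, 3-10, 4-15, 5-18, 6-25, 8-1, 21-0}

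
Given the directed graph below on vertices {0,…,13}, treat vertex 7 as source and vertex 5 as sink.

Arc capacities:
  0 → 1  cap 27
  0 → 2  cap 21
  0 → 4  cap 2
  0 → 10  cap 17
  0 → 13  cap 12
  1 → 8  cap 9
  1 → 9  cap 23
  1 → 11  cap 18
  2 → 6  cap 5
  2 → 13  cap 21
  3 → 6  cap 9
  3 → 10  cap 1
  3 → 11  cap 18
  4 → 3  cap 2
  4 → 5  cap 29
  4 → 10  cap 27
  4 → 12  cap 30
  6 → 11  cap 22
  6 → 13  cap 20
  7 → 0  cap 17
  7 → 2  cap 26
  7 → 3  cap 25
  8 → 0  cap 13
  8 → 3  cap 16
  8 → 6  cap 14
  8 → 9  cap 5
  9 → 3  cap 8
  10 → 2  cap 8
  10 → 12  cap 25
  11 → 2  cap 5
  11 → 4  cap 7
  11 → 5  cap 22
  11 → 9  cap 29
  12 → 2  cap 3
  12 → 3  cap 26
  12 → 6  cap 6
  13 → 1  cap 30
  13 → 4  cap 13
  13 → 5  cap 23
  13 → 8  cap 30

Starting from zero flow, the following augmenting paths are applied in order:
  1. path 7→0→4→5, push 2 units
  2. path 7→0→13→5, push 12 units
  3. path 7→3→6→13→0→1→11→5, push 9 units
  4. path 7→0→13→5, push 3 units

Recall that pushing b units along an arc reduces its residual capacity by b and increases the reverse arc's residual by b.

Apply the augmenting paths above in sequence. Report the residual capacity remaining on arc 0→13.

Residual capacity of (0,13): 6

after path 1 (7→0→4→5, push 2): res(0,13)=12
after path 2 (7→0→13→5, push 12): res(0,13)=0
after path 3 (7→3→6→13→0→1→11→5, push 9): res(0,13)=9
after path 4 (7→0→13→5, push 3): res(0,13)=6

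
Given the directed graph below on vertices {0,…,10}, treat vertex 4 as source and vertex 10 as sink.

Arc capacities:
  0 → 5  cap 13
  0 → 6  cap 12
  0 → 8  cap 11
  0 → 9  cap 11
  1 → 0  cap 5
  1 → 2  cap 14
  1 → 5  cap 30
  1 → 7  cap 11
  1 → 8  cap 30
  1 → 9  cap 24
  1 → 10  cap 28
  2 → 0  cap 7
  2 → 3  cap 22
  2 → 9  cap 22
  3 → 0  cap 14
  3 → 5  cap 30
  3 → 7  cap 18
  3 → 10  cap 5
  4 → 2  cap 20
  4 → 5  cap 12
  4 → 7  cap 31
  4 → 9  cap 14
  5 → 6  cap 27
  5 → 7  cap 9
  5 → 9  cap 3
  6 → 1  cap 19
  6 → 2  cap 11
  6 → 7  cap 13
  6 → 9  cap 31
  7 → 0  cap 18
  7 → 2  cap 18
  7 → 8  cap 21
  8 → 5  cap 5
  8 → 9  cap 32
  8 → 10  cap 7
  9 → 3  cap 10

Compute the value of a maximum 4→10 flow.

Maximum flow value: 31

augment #1: 4→2→3→10 bottleneck 5, total now 5
augment #2: 4→7→8→10 bottleneck 7, total now 12
augment #3: 4→5→6→1→10 bottleneck 12, total now 24
augment #4: 4→2→0→6→1→10 bottleneck 7, total now 31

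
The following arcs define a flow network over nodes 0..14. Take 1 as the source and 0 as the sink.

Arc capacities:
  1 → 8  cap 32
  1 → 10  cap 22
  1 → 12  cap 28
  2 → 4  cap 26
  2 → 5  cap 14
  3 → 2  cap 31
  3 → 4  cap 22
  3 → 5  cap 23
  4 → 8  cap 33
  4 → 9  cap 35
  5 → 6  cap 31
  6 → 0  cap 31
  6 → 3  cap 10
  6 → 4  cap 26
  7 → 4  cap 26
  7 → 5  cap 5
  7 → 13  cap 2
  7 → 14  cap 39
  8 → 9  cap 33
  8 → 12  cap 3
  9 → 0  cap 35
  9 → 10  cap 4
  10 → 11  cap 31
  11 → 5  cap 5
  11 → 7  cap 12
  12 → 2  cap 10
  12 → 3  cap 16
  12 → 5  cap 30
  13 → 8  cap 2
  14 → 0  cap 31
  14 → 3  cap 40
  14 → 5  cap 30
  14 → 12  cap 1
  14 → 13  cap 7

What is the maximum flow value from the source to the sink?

Maximum flow value: 77

augment #1: 1→8→9→0 bottleneck 32, total now 32
augment #2: 1→12→5→6→0 bottleneck 28, total now 60
augment #3: 1→10→11→5→6→0 bottleneck 3, total now 63
augment #4: 1→10→11→7→14→0 bottleneck 12, total now 75
augment #5: 1→10→11→5→12→2→4→9→0 bottleneck 2, total now 77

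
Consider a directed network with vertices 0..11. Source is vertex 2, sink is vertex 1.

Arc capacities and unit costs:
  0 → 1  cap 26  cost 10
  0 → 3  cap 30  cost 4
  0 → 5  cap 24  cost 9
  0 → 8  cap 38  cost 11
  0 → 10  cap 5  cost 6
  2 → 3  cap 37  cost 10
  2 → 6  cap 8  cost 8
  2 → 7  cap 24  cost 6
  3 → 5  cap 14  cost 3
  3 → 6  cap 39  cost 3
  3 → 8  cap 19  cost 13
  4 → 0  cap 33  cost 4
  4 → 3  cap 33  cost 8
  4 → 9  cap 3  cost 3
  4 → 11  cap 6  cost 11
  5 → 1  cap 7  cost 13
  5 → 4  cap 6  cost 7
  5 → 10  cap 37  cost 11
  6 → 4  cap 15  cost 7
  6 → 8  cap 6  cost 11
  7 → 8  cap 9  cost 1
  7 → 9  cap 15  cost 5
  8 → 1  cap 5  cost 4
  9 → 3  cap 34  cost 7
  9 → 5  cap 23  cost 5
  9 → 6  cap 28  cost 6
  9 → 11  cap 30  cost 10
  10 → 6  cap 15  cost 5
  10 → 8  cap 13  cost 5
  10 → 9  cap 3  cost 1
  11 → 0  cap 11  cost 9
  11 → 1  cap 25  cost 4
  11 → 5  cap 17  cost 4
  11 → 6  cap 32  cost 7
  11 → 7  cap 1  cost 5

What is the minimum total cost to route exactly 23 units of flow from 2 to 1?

shortest-cost path #1: 2→7→8→1 push 5 @ unit cost 11 (adds 55)
shortest-cost path #2: 2→7→9→11→1 push 15 @ unit cost 25 (adds 375)
shortest-cost path #3: 2→3→5→1 push 3 @ unit cost 26 (adds 78)
total cost = 508

Minimum cost for 23 units: 508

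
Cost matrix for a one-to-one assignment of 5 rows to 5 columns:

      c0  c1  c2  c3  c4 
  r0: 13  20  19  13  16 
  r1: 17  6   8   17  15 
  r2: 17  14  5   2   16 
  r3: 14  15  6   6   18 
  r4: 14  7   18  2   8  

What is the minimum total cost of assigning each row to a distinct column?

optimal assignment: row0→col0 (cost 13), row1→col1 (cost 6), row2→col3 (cost 2), row3→col2 (cost 6), row4→col4 (cost 8)
total = 13 + 6 + 2 + 6 + 8 = 35

Minimum assignment cost: 35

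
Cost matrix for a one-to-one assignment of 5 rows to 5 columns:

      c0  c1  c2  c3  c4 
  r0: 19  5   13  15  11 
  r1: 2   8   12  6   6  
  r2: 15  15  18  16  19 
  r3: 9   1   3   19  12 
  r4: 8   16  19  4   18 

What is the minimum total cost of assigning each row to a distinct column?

Minimum assignment cost: 33

one of 2 optimal assignments: row0→col1 (cost 5), row1→col0 (cost 2), row2→col4 (cost 19), row3→col2 (cost 3), row4→col3 (cost 4)
total = 5 + 2 + 19 + 3 + 4 = 33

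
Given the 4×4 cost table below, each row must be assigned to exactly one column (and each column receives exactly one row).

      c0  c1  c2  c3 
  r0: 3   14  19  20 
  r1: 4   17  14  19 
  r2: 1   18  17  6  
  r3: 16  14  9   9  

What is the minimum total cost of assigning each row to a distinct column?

optimal assignment: row0→col1 (cost 14), row1→col0 (cost 4), row2→col3 (cost 6), row3→col2 (cost 9)
total = 14 + 4 + 6 + 9 = 33

Minimum assignment cost: 33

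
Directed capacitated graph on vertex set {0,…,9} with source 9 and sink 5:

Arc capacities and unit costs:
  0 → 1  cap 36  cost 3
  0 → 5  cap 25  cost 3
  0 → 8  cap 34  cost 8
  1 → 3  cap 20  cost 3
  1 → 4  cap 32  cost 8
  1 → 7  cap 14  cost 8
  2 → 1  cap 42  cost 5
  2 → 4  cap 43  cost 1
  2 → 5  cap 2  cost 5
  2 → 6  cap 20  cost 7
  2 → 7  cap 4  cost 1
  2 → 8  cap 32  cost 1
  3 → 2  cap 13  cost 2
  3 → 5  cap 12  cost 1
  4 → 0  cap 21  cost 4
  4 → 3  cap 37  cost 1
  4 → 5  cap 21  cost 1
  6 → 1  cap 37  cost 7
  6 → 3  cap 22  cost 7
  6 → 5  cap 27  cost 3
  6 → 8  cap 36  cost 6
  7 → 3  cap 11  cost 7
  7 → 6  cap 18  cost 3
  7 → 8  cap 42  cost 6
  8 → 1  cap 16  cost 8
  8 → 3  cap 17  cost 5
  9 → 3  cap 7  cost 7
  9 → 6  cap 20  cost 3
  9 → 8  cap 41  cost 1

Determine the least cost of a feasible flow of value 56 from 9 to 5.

shortest-cost path #1: 9→6→5 push 20 @ unit cost 6 (adds 120)
shortest-cost path #2: 9→8→3→5 push 12 @ unit cost 7 (adds 84)
shortest-cost path #3: 9→8→3→2→4→5 push 5 @ unit cost 10 (adds 50)
shortest-cost path #4: 9→3→2→4→5 push 7 @ unit cost 11 (adds 77)
shortest-cost path #5: 9→8→1→3→2→4→5 push 1 @ unit cost 16 (adds 16)
shortest-cost path #6: 9→8→1→4→5 push 8 @ unit cost 18 (adds 144)
shortest-cost path #7: 9→8→1→4→2→5 push 2 @ unit cost 21 (adds 42)
shortest-cost path #8: 9→8→1→7→6→5 push 1 @ unit cost 23 (adds 23)
total cost = 556

Minimum cost for 56 units: 556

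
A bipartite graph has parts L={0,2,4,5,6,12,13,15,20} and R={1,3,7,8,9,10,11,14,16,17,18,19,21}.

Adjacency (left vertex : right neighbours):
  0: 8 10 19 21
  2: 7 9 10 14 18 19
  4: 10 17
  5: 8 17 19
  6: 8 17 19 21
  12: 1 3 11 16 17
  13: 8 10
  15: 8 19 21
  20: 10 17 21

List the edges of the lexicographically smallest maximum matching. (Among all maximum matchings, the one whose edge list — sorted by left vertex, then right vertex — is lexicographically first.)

|M| = 7 (so the lex-smallest maximum matching has 7 edges)
process left vertices in ascending order; for each, take the smallest-labelled available neighbour that still permits 7 edges overall, or leave it unmatched if none does
lex-smallest matching: {0-8, 2-7, 4-10, 5-17, 6-19, 12-1, 15-21}

Lex-smallest maximum matching: {(0,8), (2,7), (4,10), (5,17), (6,19), (12,1), (15,21)}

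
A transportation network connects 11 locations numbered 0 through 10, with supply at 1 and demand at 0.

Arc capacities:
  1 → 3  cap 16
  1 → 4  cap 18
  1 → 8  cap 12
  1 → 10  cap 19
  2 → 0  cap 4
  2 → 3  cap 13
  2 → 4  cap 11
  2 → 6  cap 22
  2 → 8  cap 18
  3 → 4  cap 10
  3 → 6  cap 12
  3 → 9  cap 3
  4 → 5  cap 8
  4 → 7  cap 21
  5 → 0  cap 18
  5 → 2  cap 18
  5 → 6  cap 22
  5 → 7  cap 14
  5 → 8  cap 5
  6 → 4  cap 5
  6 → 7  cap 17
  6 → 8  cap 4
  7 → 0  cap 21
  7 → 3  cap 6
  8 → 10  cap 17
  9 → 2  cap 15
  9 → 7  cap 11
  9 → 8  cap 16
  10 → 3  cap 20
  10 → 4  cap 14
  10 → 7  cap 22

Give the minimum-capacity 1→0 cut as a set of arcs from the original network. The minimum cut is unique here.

augment #1: 1→4→5→0 push 8
augment #2: 1→4→7→0 push 10
augment #3: 1→10→7→0 push 11
augment #4: 1→3→9→2→0 push 3
max flow = 32; residual-reachable set from 1 gives S-side
cut edges (S→T): {(3,9), (4,5), (7,0)} total cap 32

Min-cut arcs: {(3,9), (4,5), (7,0)} (total capacity 32)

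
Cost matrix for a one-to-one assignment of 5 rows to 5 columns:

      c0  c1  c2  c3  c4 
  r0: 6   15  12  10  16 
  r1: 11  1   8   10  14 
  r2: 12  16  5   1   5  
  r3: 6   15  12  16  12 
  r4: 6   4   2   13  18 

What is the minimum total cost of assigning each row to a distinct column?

Minimum assignment cost: 22

optimal assignment: row0→col0 (cost 6), row1→col1 (cost 1), row2→col3 (cost 1), row3→col4 (cost 12), row4→col2 (cost 2)
total = 6 + 1 + 1 + 12 + 2 = 22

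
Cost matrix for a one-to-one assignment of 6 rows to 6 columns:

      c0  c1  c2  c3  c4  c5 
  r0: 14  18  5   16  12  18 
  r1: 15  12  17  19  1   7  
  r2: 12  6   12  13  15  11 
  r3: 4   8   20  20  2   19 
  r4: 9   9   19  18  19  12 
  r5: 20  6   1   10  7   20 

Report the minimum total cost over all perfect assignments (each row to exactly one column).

Minimum assignment cost: 38

optimal assignment: row0→col2 (cost 5), row1→col4 (cost 1), row2→col1 (cost 6), row3→col0 (cost 4), row4→col5 (cost 12), row5→col3 (cost 10)
total = 5 + 1 + 6 + 4 + 12 + 10 = 38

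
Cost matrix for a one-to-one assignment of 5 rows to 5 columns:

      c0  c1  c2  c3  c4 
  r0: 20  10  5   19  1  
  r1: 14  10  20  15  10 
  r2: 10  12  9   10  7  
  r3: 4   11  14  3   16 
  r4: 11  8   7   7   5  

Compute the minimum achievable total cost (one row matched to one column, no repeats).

Minimum assignment cost: 31

one of 2 optimal assignments: row0→col4 (cost 1), row1→col1 (cost 10), row2→col0 (cost 10), row3→col3 (cost 3), row4→col2 (cost 7)
total = 1 + 10 + 10 + 3 + 7 = 31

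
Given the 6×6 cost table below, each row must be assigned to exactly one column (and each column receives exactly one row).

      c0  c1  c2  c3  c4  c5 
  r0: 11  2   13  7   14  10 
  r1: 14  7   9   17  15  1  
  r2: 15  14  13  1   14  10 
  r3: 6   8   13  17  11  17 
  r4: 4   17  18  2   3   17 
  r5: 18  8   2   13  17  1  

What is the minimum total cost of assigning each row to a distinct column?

Minimum assignment cost: 15

optimal assignment: row0→col1 (cost 2), row1→col5 (cost 1), row2→col3 (cost 1), row3→col0 (cost 6), row4→col4 (cost 3), row5→col2 (cost 2)
total = 2 + 1 + 1 + 6 + 3 + 2 = 15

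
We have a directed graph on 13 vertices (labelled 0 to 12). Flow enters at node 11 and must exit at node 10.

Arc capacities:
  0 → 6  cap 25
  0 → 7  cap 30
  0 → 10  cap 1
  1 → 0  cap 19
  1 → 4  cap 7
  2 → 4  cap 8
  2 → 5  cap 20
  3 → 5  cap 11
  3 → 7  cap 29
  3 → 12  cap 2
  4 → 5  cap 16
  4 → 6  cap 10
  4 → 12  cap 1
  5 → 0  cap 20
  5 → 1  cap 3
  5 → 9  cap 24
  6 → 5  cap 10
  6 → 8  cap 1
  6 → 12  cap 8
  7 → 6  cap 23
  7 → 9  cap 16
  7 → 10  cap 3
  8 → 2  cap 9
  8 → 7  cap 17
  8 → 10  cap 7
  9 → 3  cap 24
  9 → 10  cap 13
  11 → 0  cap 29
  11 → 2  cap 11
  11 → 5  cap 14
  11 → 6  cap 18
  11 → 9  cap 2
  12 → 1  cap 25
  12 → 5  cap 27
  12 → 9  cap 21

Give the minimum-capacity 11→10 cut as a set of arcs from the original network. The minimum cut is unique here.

augment #1: 11→0→10 push 1
augment #2: 11→9→10 push 2
augment #3: 11→0→7→10 push 3
augment #4: 11→5→9→10 push 11
augment #5: 11→6→8→10 push 1
max flow = 18; residual-reachable set from 11 gives S-side
cut edges (S→T): {(0,10), (6,8), (7,10), (9,10)} total cap 18

Min-cut arcs: {(0,10), (6,8), (7,10), (9,10)} (total capacity 18)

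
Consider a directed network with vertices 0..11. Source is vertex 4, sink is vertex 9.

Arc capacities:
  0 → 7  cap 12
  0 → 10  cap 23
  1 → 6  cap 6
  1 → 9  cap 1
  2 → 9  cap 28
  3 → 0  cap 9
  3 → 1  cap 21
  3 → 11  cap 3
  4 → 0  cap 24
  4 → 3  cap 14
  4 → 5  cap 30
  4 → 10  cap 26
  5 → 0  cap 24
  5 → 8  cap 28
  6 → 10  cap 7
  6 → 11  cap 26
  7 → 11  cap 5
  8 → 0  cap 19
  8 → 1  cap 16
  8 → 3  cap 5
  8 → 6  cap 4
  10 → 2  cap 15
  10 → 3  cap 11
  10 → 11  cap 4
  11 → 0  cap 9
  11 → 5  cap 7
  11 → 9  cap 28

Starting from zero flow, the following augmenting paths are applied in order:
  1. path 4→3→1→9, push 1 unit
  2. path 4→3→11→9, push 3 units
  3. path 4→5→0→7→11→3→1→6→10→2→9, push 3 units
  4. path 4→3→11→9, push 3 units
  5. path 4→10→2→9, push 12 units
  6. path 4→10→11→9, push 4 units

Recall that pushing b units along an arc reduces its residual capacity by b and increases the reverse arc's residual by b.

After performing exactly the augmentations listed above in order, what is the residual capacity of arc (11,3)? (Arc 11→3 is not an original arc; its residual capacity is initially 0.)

Residual capacity of (11,3): 3

after path 1 (4→3→1→9, push 1): res(11,3)=0
after path 2 (4→3→11→9, push 3): res(11,3)=3
after path 3 (4→5→0→7→11→3→1→6→10→2→9, push 3): res(11,3)=0
after path 4 (4→3→11→9, push 3): res(11,3)=3
after path 5 (4→10→2→9, push 12): res(11,3)=3
after path 6 (4→10→11→9, push 4): res(11,3)=3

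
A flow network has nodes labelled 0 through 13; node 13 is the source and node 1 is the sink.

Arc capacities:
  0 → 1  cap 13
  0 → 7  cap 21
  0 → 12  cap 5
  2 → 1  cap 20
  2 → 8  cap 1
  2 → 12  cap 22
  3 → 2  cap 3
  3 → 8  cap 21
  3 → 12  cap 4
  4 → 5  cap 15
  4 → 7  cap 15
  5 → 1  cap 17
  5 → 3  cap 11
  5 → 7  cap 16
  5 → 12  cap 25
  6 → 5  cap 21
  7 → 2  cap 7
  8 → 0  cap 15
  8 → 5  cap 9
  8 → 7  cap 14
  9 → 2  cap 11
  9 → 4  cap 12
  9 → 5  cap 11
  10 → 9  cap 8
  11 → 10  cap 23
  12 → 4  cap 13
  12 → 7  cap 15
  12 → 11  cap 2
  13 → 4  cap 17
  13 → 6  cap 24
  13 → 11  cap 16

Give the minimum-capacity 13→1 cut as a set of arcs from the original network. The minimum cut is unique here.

augment #1: 13→4→5→1 push 15
augment #2: 13→6→5→1 push 2
augment #3: 13→4→7→2→1 push 2
augment #4: 13→6→5→3→2→1 push 3
augment #5: 13→6→5→7→2→1 push 5
augment #6: 13→11→10→9→2→1 push 8
augment #7: 13→6→5→3→8→0→1 push 8
max flow = 43; residual-reachable set from 13 gives S-side
cut edges (S→T): {(5,1), (5,3), (7,2), (10,9)} total cap 43

Min-cut arcs: {(5,1), (5,3), (7,2), (10,9)} (total capacity 43)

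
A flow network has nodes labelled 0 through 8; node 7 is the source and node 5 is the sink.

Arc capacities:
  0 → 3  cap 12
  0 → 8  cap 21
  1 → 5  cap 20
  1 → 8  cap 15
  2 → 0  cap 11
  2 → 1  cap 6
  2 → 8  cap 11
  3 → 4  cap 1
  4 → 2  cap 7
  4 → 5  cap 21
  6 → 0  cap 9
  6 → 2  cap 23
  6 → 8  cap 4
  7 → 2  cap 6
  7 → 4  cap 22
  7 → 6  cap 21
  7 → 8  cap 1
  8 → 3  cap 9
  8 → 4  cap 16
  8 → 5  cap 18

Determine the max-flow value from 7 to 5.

Maximum flow value: 45

augment #1: 7→4→5 bottleneck 21, total now 21
augment #2: 7→8→5 bottleneck 1, total now 22
augment #3: 7→2→1→5 bottleneck 6, total now 28
augment #4: 7→6→8→5 bottleneck 4, total now 32
augment #5: 7→4→2→8→5 bottleneck 1, total now 33
augment #6: 7→6→0→8→5 bottleneck 9, total now 42
augment #7: 7→6→2→8→5 bottleneck 3, total now 45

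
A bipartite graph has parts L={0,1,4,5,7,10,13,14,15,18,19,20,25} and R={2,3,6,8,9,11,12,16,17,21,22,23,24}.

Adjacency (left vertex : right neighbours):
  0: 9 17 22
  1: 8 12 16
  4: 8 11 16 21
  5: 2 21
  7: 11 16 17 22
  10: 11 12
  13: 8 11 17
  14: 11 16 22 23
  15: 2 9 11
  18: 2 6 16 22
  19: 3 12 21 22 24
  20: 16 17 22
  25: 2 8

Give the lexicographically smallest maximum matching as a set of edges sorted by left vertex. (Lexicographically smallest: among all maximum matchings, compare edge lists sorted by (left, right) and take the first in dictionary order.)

|M| = 12 (so the lex-smallest maximum matching has 12 edges)
process left vertices in ascending order; for each, take the smallest-labelled available neighbour that still permits 12 edges overall, or leave it unmatched if none does
lex-smallest matching: {0-9, 1-8, 4-11, 5-21, 7-16, 10-12, 13-17, 14-23, 15-2, 18-6, 19-3, 20-22}

Lex-smallest maximum matching: {(0,9), (1,8), (4,11), (5,21), (7,16), (10,12), (13,17), (14,23), (15,2), (18,6), (19,3), (20,22)}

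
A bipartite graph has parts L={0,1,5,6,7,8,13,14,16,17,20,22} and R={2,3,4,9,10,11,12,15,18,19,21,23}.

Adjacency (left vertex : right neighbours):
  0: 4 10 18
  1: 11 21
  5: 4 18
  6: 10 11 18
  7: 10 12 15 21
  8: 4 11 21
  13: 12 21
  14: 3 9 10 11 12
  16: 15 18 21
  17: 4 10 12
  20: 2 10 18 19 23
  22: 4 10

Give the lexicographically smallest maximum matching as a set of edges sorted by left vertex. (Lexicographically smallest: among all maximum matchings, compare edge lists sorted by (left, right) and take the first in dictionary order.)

|M| = 9 (so the lex-smallest maximum matching has 9 edges)
process left vertices in ascending order; for each, take the smallest-labelled available neighbour that still permits 9 edges overall, or leave it unmatched if none does
lex-smallest matching: {0-4, 1-11, 5-18, 6-10, 7-12, 8-21, 14-3, 16-15, 20-2}

Lex-smallest maximum matching: {(0,4), (1,11), (5,18), (6,10), (7,12), (8,21), (14,3), (16,15), (20,2)}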